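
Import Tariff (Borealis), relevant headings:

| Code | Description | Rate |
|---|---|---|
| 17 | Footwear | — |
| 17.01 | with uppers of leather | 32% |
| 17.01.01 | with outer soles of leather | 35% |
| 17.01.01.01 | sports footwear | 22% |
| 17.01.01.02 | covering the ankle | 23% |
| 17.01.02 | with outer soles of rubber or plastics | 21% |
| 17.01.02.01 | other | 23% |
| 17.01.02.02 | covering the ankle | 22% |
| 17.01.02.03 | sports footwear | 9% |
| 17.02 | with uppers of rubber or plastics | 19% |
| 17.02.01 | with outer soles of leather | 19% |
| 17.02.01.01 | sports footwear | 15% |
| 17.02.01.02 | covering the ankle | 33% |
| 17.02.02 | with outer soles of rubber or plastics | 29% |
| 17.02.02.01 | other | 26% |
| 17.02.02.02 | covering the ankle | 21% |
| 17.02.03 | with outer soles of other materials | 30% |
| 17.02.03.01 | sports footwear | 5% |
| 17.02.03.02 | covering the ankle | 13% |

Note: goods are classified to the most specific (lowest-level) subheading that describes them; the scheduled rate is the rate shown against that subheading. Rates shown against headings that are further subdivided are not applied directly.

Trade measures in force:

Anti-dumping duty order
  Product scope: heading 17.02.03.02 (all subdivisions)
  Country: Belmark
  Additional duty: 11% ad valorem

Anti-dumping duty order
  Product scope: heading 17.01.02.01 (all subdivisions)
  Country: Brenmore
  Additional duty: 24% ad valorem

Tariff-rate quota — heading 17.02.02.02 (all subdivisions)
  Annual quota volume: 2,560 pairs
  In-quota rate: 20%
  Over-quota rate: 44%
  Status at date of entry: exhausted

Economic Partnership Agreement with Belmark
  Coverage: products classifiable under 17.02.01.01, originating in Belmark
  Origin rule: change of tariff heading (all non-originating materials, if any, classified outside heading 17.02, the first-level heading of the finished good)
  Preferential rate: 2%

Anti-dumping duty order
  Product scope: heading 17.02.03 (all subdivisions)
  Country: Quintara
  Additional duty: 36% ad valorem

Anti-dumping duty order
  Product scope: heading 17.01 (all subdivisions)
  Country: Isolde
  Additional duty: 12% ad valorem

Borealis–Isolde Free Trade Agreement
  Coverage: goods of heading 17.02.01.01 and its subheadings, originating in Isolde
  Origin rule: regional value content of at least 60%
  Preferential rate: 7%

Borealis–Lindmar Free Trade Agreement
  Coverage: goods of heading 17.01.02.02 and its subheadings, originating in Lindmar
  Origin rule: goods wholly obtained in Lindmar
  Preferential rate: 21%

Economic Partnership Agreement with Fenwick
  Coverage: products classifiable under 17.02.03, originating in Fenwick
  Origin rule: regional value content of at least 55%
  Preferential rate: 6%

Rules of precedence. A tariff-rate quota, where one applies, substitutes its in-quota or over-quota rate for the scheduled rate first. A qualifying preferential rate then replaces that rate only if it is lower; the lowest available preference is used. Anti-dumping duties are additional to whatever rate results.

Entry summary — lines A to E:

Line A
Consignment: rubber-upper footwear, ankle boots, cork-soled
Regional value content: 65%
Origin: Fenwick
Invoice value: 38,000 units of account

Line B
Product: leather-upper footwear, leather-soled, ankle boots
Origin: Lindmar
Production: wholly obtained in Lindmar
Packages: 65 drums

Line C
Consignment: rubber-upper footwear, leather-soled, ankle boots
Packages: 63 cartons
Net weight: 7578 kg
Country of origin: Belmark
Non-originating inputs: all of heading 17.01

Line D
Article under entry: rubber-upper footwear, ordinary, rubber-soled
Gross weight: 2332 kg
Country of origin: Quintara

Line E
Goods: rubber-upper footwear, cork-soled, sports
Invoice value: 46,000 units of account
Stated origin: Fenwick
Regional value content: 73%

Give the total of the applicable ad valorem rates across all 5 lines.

93%

Line A: rubber-upper → 17.02; cork-soled → 17.02.03; ankle boots → 17.02.03.02. Scheduled 13%. Fenwick agreement on 17.02.03: RVC ≥ 55% → 6% available; preferential 6%. → 6%.
Line B: leather-upper → 17.01; leather-soled → 17.01.01; ankle boots → 17.01.01.02. Scheduled 23%. Lindmar agreement on 17.01.02.02: 17.01.01.02 not covered. → 23%.
Line C: rubber-upper → 17.02; leather-soled → 17.02.01; ankle boots → 17.02.01.02. Scheduled 33%. Belmark agreement on 17.02.01.01: 17.02.01.02 not covered. → 33%.
Line D: rubber-upper → 17.02; rubber-soled → 17.02.02; ordinary → 17.02.02.01. Scheduled 26%. No special measure applies. → 26%.
Line E: rubber-upper → 17.02; cork-soled → 17.02.03; sports → 17.02.03.01. Scheduled 5%. Fenwick agreement on 17.02.03: RVC ≥ 55% → 6% available; preference 6% not lower than 5% → no reduction. → 5%.
Sum: 6% + 23% + 33% + 26% + 5% = 93%.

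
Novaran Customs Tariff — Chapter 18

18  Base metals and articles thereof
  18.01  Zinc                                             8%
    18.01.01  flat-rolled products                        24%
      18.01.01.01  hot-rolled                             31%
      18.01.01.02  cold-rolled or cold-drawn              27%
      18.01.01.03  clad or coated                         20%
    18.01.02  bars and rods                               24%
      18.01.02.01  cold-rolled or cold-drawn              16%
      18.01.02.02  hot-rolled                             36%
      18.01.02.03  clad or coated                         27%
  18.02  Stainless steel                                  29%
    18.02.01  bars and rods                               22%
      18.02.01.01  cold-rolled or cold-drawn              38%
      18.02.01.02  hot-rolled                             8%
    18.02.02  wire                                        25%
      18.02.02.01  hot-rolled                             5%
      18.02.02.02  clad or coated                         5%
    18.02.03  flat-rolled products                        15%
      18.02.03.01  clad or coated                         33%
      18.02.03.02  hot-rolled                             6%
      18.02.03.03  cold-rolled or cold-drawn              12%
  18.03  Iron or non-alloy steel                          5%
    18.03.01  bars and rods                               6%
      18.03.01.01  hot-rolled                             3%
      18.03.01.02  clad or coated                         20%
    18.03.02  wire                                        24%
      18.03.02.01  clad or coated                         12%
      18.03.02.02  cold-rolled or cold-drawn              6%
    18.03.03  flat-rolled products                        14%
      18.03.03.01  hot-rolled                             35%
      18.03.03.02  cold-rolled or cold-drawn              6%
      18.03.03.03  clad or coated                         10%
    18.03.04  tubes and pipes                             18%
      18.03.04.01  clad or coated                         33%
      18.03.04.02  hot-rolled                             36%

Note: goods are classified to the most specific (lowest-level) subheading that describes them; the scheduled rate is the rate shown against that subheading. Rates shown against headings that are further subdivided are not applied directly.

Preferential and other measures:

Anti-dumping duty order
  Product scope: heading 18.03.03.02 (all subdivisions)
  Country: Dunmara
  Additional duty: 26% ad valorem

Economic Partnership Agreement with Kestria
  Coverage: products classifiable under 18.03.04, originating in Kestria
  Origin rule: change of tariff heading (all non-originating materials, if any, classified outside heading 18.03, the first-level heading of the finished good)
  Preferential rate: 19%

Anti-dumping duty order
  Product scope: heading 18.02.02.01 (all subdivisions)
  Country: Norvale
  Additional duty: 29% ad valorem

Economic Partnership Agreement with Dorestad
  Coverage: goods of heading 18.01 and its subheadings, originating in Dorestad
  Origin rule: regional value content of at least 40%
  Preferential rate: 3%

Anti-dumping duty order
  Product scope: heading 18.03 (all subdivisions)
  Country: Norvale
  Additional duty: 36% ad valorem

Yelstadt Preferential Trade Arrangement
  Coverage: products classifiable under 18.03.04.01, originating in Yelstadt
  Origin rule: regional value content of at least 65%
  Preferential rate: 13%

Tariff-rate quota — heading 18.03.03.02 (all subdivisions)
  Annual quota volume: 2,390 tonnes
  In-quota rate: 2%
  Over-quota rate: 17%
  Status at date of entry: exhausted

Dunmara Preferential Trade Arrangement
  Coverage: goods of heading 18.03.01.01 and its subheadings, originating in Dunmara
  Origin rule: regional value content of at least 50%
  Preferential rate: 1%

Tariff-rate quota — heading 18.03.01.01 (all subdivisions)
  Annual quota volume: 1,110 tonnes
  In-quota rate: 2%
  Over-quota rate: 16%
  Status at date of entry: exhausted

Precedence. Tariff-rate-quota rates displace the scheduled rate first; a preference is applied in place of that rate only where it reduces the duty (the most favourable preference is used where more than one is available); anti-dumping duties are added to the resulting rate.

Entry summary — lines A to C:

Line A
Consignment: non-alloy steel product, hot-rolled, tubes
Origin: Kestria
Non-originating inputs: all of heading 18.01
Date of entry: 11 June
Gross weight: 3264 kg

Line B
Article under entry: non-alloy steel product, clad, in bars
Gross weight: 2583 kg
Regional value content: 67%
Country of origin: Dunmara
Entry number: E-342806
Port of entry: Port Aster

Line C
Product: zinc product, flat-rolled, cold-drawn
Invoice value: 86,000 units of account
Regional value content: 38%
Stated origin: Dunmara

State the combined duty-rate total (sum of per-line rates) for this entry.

Line A: non-alloy steel → 18.03; tubes → 18.03.04; hot-rolled → 18.03.04.02. Scheduled 36%. Kestria agreement on 18.03.04: CTH met → 19% available; preferential 19%. → 19%.
Line B: non-alloy steel → 18.03; in bars → 18.03.01; clad → 18.03.01.02. Scheduled 20%. Dunmara agreement on 18.03.01.01: 18.03.01.02 not covered. → 20%.
Line C: zinc → 18.01; flat-rolled → 18.01.01; cold-drawn → 18.01.01.02. Scheduled 27%. Dunmara agreement on 18.03.01.01: 18.01.01.02 not covered. → 27%.
Sum: 19% + 20% + 27% = 66%.

66%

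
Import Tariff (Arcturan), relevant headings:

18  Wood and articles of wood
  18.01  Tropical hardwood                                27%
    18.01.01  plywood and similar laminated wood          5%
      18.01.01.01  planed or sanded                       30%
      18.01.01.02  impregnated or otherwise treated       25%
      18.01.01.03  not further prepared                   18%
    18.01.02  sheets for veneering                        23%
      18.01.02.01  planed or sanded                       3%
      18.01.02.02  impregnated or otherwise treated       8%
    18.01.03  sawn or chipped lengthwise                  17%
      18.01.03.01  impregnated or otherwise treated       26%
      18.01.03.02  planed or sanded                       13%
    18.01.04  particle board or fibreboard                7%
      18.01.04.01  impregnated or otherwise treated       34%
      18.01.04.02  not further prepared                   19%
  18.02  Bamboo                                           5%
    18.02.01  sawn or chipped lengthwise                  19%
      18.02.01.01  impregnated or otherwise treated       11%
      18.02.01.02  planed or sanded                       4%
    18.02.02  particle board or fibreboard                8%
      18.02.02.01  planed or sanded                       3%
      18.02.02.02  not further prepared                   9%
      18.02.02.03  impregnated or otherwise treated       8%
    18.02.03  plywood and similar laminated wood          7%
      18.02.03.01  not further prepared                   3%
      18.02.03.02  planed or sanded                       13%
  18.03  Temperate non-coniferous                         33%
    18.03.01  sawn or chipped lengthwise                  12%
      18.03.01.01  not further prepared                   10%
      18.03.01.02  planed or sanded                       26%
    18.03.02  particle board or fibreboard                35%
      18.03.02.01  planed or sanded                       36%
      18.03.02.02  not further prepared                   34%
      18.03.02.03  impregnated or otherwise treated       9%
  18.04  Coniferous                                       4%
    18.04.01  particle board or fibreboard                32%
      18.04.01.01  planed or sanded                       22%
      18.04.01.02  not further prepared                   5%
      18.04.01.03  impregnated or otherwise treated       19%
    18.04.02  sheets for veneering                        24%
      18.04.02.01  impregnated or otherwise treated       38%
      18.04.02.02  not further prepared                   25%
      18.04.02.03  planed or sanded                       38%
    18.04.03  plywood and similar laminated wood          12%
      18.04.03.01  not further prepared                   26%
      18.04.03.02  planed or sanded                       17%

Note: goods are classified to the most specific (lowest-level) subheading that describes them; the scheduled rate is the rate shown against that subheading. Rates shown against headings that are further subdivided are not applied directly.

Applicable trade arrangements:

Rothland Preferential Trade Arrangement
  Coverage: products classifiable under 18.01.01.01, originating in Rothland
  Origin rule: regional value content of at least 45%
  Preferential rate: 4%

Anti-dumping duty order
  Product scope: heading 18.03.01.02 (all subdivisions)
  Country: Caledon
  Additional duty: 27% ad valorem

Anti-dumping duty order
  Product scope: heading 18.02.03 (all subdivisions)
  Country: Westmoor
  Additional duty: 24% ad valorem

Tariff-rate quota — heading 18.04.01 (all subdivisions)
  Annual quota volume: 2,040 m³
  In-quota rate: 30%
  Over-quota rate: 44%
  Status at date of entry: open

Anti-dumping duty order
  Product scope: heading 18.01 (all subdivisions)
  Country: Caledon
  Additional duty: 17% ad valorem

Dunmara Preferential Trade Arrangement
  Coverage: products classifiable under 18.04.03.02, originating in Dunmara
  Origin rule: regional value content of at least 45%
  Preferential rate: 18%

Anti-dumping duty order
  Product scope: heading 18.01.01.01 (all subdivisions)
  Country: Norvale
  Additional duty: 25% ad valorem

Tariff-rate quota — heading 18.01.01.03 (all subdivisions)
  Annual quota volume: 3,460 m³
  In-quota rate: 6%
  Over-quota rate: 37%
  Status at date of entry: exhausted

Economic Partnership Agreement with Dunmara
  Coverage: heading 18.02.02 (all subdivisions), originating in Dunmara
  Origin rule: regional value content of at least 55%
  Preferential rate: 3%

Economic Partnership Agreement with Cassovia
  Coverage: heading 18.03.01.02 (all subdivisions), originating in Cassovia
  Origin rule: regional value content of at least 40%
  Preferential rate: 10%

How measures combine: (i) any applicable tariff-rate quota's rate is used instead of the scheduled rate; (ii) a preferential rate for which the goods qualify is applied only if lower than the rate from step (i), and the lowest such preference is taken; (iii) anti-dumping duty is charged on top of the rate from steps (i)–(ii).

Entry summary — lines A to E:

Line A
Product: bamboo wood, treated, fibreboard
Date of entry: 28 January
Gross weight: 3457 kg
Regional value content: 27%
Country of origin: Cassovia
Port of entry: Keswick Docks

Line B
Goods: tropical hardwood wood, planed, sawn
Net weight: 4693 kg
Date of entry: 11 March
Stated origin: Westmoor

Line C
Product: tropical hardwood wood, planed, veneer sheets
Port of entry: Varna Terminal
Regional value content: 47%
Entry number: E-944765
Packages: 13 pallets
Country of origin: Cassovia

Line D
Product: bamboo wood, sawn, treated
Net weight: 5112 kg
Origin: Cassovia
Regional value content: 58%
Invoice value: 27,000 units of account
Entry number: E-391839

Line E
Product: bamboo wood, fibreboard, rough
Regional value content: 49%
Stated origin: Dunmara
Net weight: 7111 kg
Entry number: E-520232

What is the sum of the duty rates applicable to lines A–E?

Line A: bamboo → 18.02; fibreboard → 18.02.02; treated → 18.02.02.03. Scheduled 8%. Cassovia agreement on 18.03.01.02: 18.02.02.03 not covered. → 8%.
Line B: tropical hardwood → 18.01; sawn → 18.01.03; planed → 18.01.03.02. Scheduled 13%. No special measure applies. → 13%.
Line C: tropical hardwood → 18.01; veneer sheets → 18.01.02; planed → 18.01.02.01. Scheduled 3%. Cassovia agreement on 18.03.01.02: 18.01.02.01 not covered. → 3%.
Line D: bamboo → 18.02; sawn → 18.02.01; treated → 18.02.01.01. Scheduled 11%. Cassovia agreement on 18.03.01.02: 18.02.01.01 not covered. → 11%.
Line E: bamboo → 18.02; fibreboard → 18.02.02; rough → 18.02.02.02. Scheduled 9%. Dunmara agreement on 18.04.03.02: 18.02.02.02 not covered; Dunmara agreement on 18.02.02: RVC < 55%. → 9%.
Sum: 8% + 13% + 3% + 11% + 9% = 44%.

44%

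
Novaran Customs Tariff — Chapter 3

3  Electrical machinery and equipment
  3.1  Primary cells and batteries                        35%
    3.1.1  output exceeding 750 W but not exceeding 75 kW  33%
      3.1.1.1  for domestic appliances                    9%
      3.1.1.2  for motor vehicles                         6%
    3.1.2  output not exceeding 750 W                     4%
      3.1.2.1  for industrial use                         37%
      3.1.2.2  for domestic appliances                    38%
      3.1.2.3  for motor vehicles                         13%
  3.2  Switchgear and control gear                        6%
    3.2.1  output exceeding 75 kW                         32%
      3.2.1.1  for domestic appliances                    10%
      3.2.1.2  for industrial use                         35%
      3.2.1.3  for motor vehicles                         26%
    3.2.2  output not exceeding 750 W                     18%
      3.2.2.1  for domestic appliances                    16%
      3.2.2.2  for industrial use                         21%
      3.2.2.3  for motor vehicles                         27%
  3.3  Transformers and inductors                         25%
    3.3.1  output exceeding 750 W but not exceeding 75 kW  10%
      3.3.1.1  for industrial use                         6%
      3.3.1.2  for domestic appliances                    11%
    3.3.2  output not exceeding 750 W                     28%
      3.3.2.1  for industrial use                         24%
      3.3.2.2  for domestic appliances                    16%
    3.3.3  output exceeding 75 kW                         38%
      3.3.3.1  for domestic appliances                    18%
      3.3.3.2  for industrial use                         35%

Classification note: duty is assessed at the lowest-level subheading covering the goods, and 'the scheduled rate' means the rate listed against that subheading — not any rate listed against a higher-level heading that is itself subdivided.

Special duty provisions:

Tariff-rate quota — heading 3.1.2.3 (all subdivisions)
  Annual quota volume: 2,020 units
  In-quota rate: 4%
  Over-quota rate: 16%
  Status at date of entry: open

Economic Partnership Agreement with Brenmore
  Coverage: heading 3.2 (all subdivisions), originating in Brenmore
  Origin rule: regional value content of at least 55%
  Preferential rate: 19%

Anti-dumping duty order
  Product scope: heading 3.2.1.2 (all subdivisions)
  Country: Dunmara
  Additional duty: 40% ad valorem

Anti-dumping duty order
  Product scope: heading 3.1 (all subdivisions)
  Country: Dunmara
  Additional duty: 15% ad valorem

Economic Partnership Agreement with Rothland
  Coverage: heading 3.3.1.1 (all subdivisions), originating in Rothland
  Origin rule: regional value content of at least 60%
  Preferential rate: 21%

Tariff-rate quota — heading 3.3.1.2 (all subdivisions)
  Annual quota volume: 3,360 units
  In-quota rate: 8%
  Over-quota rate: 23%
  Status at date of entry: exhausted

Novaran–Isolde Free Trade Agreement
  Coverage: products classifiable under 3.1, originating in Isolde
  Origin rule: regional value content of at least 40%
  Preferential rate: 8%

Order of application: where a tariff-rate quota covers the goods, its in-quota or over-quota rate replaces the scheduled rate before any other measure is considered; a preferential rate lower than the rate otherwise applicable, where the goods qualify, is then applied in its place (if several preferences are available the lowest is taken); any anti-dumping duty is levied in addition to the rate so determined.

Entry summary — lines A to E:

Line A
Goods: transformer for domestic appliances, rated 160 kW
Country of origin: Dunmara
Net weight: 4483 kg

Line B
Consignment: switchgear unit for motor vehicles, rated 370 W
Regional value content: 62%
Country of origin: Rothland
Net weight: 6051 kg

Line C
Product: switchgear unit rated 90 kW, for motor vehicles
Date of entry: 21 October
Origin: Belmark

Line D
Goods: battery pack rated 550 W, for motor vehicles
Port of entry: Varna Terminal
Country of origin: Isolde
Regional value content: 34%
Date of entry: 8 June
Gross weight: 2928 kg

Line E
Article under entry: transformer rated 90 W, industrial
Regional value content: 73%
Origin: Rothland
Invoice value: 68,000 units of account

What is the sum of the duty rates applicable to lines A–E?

99%

Line A: transformer → 3.3; rated 160 kW → 3.3.3; for domestic appliances → 3.3.3.1. Scheduled 18%. No special measure applies. → 18%.
Line B: switchgear unit → 3.2; rated 370 W → 3.2.2; for motor vehicles → 3.2.2.3. Scheduled 27%. Rothland agreement on 3.3.1.1: 3.2.2.3 not covered. → 27%.
Line C: switchgear unit → 3.2; rated 90 kW → 3.2.1; for motor vehicles → 3.2.1.3. Scheduled 26%. No special measure applies. → 26%.
Line D: battery pack → 3.1; rated 550 W → 3.1.2; for motor vehicles → 3.1.2.3. Scheduled 13%. quota on 3.1.2.3 open → in-quota 4%; Isolde agreement on 3.1: RVC < 40%. → 4%.
Line E: transformer → 3.3; rated 90 W → 3.3.2; industrial → 3.3.2.1. Scheduled 24%. Rothland agreement on 3.3.1.1: 3.3.2.1 not covered. → 24%.
Sum: 18% + 27% + 26% + 4% + 24% = 99%.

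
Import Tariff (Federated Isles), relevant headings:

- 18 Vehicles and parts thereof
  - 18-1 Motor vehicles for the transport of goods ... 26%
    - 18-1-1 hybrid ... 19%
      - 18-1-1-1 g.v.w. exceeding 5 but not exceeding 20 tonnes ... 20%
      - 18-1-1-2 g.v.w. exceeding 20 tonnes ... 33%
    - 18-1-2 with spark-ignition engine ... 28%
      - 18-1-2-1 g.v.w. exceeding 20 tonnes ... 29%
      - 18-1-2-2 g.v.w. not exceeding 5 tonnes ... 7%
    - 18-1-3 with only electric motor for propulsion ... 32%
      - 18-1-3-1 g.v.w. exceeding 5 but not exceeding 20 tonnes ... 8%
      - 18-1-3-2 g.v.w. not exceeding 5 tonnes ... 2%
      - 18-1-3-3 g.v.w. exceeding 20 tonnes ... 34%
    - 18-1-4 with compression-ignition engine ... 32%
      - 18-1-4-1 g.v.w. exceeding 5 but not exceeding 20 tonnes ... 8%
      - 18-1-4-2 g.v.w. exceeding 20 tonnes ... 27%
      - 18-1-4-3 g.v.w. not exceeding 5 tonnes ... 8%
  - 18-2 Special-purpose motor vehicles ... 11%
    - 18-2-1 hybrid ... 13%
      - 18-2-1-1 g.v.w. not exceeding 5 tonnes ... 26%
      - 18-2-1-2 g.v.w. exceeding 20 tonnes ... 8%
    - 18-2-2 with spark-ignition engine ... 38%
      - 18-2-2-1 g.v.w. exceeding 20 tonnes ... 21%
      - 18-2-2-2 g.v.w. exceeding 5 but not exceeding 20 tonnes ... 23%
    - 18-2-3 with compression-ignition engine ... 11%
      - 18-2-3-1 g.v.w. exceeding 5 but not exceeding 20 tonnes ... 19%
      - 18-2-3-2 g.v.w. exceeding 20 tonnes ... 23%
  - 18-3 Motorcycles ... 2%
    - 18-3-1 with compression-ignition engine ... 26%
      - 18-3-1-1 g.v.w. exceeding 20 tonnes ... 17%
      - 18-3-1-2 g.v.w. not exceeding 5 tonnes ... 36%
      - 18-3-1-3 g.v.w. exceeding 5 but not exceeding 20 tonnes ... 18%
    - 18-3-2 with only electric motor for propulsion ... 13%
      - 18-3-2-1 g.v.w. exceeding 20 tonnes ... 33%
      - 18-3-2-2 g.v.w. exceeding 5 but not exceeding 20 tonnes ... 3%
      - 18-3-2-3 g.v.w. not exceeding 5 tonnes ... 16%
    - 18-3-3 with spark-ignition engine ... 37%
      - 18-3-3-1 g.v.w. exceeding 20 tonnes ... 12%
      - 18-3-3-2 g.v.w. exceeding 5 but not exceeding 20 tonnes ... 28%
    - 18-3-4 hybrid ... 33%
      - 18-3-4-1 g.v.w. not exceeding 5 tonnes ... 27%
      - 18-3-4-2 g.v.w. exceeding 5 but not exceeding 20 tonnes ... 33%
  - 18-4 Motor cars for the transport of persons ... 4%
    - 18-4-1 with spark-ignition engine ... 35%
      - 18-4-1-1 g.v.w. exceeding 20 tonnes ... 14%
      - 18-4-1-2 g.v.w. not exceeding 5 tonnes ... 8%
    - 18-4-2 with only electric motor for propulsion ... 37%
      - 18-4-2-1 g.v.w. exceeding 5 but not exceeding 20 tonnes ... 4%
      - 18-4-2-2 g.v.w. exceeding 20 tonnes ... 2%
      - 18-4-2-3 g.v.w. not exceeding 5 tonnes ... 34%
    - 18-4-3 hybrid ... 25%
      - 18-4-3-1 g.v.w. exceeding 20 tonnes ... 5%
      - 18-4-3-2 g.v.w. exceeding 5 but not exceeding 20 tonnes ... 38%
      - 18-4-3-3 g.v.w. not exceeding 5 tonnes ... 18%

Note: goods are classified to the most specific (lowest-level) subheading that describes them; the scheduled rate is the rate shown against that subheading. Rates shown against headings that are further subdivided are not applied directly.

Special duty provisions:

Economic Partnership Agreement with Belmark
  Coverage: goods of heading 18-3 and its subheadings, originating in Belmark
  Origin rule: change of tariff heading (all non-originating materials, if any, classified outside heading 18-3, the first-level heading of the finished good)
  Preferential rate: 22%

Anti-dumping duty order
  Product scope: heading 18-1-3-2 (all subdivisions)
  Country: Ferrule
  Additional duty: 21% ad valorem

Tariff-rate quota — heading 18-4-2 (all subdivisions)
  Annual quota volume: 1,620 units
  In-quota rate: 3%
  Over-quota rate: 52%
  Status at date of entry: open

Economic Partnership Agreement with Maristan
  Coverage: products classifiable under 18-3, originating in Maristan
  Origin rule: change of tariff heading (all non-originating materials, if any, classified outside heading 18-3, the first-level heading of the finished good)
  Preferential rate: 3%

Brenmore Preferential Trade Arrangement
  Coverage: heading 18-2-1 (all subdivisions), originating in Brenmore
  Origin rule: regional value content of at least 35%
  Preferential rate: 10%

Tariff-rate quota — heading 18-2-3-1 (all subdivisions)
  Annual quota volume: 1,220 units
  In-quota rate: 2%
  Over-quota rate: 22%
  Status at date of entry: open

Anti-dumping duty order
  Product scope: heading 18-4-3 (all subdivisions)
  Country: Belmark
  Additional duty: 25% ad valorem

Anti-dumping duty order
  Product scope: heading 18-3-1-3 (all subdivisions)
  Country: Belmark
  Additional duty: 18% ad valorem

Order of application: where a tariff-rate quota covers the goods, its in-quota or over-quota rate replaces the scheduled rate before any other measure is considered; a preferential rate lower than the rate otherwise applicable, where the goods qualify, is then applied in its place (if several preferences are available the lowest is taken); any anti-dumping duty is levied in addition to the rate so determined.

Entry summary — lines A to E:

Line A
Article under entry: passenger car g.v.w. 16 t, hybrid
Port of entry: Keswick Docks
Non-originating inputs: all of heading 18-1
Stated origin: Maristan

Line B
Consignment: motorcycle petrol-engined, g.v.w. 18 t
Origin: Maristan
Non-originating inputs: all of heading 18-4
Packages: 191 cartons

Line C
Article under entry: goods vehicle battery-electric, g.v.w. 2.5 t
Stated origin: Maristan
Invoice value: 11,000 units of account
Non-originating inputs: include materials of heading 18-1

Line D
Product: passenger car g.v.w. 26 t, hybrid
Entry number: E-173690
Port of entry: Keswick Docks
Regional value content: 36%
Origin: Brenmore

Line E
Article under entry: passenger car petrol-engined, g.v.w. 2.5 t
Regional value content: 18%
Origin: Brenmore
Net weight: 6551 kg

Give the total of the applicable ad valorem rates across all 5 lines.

56%

Line A: passenger car → 18-4; hybrid → 18-4-3; g.v.w. 16 t → 18-4-3-2. Scheduled 38%. Maristan agreement on 18-3: 18-4-3-2 not covered. → 38%.
Line B: motorcycle → 18-3; petrol-engined → 18-3-3; g.v.w. 18 t → 18-3-3-2. Scheduled 28%. Maristan agreement on 18-3: CTH met → 3% available; preferential 3%. → 3%.
Line C: goods vehicle → 18-1; battery-electric → 18-1-3; g.v.w. 2.5 t → 18-1-3-2. Scheduled 2%. Maristan agreement on 18-3: 18-1-3-2 not covered. → 2%.
Line D: passenger car → 18-4; hybrid → 18-4-3; g.v.w. 26 t → 18-4-3-1. Scheduled 5%. Brenmore agreement on 18-2-1: 18-4-3-1 not covered. → 5%.
Line E: passenger car → 18-4; petrol-engined → 18-4-1; g.v.w. 2.5 t → 18-4-1-2. Scheduled 8%. Brenmore agreement on 18-2-1: 18-4-1-2 not covered. → 8%.
Sum: 38% + 3% + 2% + 5% + 8% = 56%.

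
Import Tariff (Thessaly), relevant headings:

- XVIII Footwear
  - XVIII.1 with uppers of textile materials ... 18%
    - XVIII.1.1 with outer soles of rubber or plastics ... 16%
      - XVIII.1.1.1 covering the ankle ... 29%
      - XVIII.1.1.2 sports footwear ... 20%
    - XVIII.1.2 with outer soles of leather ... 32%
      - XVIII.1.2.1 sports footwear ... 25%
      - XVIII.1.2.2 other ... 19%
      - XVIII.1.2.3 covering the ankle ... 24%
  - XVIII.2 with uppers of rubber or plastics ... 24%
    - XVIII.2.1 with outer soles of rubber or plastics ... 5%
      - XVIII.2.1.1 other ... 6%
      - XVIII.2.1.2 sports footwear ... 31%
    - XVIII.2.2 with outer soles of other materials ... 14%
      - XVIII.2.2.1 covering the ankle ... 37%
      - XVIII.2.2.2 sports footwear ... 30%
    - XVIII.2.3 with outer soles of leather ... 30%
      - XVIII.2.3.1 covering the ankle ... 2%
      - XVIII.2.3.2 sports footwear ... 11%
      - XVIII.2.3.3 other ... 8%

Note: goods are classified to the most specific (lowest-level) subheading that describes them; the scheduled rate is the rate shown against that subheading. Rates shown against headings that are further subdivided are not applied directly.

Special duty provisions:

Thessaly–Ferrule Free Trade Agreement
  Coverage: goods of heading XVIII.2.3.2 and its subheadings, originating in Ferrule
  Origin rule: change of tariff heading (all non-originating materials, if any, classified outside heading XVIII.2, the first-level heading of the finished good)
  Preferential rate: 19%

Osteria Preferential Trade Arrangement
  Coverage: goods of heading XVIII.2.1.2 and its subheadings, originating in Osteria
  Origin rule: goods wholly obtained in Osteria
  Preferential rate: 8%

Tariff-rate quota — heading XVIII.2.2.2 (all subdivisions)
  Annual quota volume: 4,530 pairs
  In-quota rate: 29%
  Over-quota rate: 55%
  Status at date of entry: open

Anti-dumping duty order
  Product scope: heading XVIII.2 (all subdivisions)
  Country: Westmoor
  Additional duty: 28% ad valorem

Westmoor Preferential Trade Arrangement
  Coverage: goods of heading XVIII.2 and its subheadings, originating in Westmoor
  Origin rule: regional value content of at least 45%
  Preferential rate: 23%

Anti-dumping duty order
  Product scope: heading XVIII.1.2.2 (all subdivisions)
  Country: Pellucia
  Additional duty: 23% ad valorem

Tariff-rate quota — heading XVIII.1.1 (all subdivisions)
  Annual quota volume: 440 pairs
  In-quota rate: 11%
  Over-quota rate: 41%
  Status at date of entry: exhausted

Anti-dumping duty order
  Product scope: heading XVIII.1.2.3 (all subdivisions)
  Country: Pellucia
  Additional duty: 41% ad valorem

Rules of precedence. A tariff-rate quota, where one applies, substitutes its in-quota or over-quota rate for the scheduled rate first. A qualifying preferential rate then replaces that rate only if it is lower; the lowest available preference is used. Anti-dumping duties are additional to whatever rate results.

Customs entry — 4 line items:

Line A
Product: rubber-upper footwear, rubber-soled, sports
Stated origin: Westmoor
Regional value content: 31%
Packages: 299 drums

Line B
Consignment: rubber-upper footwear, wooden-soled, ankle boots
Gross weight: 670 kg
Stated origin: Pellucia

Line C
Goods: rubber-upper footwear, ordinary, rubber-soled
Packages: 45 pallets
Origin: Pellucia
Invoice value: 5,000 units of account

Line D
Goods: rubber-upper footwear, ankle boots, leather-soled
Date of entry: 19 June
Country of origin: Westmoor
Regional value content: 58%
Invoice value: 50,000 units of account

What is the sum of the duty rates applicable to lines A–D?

132%

Line A: rubber-upper → XVIII.2; rubber-soled → XVIII.2.1; sports → XVIII.2.1.2. Scheduled 31%. Westmoor agreement on XVIII.2: RVC < 45%; anti-dumping (Westmoor, XVIII.2): +28%; total 31% + 28% = 59%. → 59%.
Line B: rubber-upper → XVIII.2; wooden-soled → XVIII.2.2; ankle boots → XVIII.2.2.1. Scheduled 37%. No special measure applies. → 37%.
Line C: rubber-upper → XVIII.2; rubber-soled → XVIII.2.1; ordinary → XVIII.2.1.1. Scheduled 6%. No special measure applies. → 6%.
Line D: rubber-upper → XVIII.2; leather-soled → XVIII.2.3; ankle boots → XVIII.2.3.1. Scheduled 2%. Westmoor agreement on XVIII.2: RVC ≥ 45% → 23% available; preference 23% not lower than 2% → no reduction; anti-dumping (Westmoor, XVIII.2): +28%; total 2% + 28% = 30%. → 30%.
Sum: 59% + 37% + 6% + 30% = 132%.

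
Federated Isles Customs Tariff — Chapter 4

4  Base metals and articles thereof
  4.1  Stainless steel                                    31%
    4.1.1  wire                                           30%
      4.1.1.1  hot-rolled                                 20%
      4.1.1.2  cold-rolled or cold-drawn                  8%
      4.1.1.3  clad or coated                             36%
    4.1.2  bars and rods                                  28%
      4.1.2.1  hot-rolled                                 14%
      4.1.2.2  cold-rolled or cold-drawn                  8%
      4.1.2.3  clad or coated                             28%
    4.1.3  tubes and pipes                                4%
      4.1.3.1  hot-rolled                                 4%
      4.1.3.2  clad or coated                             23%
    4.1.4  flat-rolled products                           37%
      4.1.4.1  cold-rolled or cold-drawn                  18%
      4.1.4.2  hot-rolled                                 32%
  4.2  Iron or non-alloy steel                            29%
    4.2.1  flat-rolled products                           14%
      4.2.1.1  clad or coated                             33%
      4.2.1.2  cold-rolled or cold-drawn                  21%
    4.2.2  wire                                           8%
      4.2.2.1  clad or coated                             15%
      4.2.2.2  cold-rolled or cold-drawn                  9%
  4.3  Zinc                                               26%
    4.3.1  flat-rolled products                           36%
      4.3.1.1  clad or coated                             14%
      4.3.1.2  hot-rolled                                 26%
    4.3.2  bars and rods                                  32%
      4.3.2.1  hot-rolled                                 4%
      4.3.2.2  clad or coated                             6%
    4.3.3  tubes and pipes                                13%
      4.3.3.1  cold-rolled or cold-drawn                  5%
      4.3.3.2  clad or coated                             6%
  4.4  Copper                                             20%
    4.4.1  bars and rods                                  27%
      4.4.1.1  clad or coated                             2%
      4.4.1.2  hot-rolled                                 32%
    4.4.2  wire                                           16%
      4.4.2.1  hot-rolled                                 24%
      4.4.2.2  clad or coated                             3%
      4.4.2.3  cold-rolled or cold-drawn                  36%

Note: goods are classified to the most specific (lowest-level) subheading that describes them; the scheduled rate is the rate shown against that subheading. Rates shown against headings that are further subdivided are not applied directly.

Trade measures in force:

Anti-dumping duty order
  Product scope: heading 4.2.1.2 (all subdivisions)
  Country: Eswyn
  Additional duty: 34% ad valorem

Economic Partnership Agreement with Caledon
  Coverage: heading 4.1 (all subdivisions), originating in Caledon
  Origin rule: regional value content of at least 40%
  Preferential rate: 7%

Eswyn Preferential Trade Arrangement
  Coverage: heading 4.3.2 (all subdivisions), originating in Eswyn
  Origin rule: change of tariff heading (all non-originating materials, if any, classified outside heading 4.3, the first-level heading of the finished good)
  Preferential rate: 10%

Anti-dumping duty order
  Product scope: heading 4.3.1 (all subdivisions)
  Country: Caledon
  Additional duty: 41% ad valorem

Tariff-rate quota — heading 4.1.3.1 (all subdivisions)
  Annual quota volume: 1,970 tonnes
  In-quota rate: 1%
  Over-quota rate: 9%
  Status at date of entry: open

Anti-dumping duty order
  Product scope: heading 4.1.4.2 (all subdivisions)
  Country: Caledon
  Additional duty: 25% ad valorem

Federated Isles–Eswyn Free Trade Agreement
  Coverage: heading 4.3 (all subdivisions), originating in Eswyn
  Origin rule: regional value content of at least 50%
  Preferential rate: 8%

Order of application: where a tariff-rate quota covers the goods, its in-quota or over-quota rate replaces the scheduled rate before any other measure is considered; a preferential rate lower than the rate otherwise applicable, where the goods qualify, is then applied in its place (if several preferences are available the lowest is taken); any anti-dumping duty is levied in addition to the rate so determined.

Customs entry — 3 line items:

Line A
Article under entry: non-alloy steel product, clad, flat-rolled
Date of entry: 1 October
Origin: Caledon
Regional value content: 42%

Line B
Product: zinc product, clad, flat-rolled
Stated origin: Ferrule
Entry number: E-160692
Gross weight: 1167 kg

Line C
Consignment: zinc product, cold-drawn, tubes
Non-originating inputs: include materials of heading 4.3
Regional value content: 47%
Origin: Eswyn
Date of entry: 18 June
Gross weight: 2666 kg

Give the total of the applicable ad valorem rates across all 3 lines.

52%

Line A: non-alloy steel → 4.2; flat-rolled → 4.2.1; clad → 4.2.1.1. Scheduled 33%. Caledon agreement on 4.1: 4.2.1.1 not covered. → 33%.
Line B: zinc → 4.3; flat-rolled → 4.3.1; clad → 4.3.1.1. Scheduled 14%. No special measure applies. → 14%.
Line C: zinc → 4.3; tubes → 4.3.3; cold-drawn → 4.3.3.1. Scheduled 5%. Eswyn agreement on 4.3.2: 4.3.3.1 not covered; Eswyn agreement on 4.3: RVC < 50%. → 5%.
Sum: 33% + 14% + 5% = 52%.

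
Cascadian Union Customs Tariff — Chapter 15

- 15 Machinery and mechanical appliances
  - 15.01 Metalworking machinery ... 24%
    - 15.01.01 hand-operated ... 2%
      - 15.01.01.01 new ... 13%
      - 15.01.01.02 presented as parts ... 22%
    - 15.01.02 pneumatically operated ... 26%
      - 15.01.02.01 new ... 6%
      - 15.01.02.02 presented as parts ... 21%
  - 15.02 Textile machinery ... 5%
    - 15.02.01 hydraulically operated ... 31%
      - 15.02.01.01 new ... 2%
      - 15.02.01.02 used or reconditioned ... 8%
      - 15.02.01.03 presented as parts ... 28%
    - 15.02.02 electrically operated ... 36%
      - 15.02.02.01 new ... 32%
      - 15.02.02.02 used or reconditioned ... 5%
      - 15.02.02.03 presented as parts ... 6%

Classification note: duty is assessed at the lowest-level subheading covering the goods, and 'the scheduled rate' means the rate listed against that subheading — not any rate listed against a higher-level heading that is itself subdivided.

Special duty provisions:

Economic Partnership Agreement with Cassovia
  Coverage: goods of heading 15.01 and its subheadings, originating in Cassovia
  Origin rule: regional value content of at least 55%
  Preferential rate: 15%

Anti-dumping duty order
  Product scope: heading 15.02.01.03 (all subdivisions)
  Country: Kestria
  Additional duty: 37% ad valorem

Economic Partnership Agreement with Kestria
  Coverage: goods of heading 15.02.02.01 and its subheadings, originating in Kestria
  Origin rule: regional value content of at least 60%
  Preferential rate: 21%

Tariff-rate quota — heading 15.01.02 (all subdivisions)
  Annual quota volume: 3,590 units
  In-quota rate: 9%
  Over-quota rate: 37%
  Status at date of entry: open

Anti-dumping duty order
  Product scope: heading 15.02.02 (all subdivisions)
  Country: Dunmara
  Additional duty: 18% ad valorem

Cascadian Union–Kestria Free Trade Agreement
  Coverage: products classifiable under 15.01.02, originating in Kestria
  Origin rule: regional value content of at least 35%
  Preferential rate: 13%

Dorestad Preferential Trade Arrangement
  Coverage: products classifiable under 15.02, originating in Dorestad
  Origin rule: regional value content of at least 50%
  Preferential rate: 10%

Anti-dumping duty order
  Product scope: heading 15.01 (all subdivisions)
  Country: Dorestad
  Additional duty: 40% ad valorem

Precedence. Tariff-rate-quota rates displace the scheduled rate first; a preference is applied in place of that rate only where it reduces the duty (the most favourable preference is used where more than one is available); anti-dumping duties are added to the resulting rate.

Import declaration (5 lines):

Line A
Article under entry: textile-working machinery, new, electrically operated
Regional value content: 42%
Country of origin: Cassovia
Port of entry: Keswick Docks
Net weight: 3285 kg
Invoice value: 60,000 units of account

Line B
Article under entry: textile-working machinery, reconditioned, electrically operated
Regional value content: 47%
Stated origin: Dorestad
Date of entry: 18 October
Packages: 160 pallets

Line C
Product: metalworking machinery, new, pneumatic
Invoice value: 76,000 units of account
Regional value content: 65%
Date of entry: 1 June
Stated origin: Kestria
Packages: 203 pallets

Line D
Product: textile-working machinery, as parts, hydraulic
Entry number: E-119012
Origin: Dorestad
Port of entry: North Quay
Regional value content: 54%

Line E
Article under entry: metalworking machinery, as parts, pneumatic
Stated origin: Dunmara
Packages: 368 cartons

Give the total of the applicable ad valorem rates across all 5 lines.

65%

Line A: textile-working → 15.02; electrically operated → 15.02.02; new → 15.02.02.01. Scheduled 32%. Cassovia agreement on 15.01: 15.02.02.01 not covered. → 32%.
Line B: textile-working → 15.02; electrically operated → 15.02.02; reconditioned → 15.02.02.02. Scheduled 5%. Dorestad agreement on 15.02: RVC < 50%. → 5%.
Line C: metalworking → 15.01; pneumatic → 15.01.02; new → 15.01.02.01. Scheduled 6%. quota on 15.01.02 open → in-quota 9%; Kestria agreement on 15.02.02.01: 15.01.02.01 not covered; Kestria agreement on 15.01.02: RVC ≥ 35% → 13% available; preference 13% not lower than 9% → no reduction. → 9%.
Line D: textile-working → 15.02; hydraulic → 15.02.01; as parts → 15.02.01.03. Scheduled 28%. Dorestad agreement on 15.02: RVC ≥ 50% → 10% available; preferential 10%. → 10%.
Line E: metalworking → 15.01; pneumatic → 15.01.02; as parts → 15.01.02.02. Scheduled 21%. quota on 15.01.02 open → in-quota 9%. → 9%.
Sum: 32% + 5% + 9% + 10% + 9% = 65%.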